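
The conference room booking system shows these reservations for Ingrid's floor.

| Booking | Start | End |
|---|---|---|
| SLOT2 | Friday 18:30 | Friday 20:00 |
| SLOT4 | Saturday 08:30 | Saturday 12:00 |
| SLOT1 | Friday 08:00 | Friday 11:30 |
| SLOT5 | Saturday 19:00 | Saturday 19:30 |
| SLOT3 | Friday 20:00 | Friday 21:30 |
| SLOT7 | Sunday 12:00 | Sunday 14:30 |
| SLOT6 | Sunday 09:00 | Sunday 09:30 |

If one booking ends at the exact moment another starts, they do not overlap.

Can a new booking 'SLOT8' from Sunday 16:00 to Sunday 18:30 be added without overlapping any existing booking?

SLOT1: ends Friday 11:30 at or before SLOT8 starts Sunday 16:00 → clear.
SLOT2: ends Friday 20:00 at or before SLOT8 starts Sunday 16:00 → clear.
SLOT3: ends Friday 21:30 at or before SLOT8 starts Sunday 16:00 → clear.
SLOT4: ends Saturday 12:00 at or before SLOT8 starts Sunday 16:00 → clear.
SLOT5: ends Saturday 19:30 at or before SLOT8 starts Sunday 16:00 → clear.
SLOT6: ends Sunday 09:30 at or before SLOT8 starts Sunday 16:00 → clear.
SLOT7: ends Sunday 14:30 at or before SLOT8 starts Sunday 16:00 → clear.

Yes — the slot is free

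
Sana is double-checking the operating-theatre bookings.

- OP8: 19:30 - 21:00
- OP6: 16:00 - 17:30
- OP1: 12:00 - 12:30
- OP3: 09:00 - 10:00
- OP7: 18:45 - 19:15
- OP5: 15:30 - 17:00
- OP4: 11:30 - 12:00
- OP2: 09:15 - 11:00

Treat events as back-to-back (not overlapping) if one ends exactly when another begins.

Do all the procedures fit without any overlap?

Sorted by start: OP3, OP2, OP4, OP1, OP5, OP6, OP7, OP8.
OP2 starts before OP3 ends → OP3 and OP2 overlap.
That's a conflict, so the schedule is not conflict-free.

No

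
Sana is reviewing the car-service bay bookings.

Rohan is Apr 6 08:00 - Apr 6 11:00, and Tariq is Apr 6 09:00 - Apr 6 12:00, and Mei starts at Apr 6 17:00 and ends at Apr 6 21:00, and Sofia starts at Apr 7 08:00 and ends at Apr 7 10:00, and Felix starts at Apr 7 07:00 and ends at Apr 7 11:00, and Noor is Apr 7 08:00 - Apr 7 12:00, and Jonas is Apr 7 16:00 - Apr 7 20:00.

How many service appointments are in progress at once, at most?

Walk through starts and ends in time order (an end at T is processed before a start at T):
Apr 6 08:00 start Rohan → 1
Apr 6 09:00 start Tariq → 2
Apr 6 11:00 end Rohan → 1
Apr 6 12:00 end Tariq → 0
Apr 6 17:00 start Mei → 1
Apr 6 21:00 end Mei → 0
Apr 7 07:00 start Felix → 1
Apr 7 08:00 start Noor → 2
Apr 7 08:00 start Sofia → 3
Apr 7 10:00 end Sofia → 2
Apr 7 11:00 end Felix → 1
Apr 7 12:00 end Noor → 0
Apr 7 16:00 start Jonas → 1
Apr 7 20:00 end Jonas → 0
Peak is 3, at Apr 7 08:00 (Felix, Noor, Sofia).

3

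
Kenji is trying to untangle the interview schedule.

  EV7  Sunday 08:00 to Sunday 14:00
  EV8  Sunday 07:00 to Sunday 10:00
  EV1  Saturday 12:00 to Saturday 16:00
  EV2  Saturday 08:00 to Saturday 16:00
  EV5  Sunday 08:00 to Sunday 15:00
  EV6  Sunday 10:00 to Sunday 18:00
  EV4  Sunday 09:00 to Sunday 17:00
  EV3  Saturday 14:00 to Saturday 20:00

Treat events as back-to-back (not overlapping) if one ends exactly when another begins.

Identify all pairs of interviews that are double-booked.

Two intervals overlap when each starts before the other ends.
Sorted by start: EV2, EV1, EV3, EV8, EV5, EV7, EV4, EV6.
EV1 starts before EV2 ends → EV2 and EV1 overlap.
EV3 starts before EV2 ends → EV2 and EV3 overlap.
EV8 starts after EV2 ends — done with EV2.
EV3 starts before EV1 ends → EV1 and EV3 overlap.
EV8 starts after EV1 ends — done with EV1.
EV8 starts after EV3 ends — done with EV3.
EV5 starts before EV8 ends → EV8 and EV5 overlap.
EV7 starts before EV8 ends → EV8 and EV7 overlap.
EV4 starts before EV8 ends → EV8 and EV4 overlap.
EV6 starts exactly when EV8 ends (back-to-back, no overlap).
EV7 starts before EV5 ends → EV5 and EV7 overlap.
EV4 starts before EV5 ends → EV5 and EV4 overlap.
EV6 starts before EV5 ends → EV5 and EV6 overlap.
EV4 starts before EV7 ends → EV7 and EV4 overlap.
EV6 starts before EV7 ends → EV7 and EV6 overlap.
EV6 starts before EV4 ends → EV4 and EV6 overlap.

EV1 & EV2, EV1 & EV3, EV2 & EV3, EV4 & EV5, EV4 & EV6, EV4 & EV7, EV4 & EV8, EV5 & EV6, EV5 & EV7, EV5 & EV8, EV6 & EV7, EV7 & EV8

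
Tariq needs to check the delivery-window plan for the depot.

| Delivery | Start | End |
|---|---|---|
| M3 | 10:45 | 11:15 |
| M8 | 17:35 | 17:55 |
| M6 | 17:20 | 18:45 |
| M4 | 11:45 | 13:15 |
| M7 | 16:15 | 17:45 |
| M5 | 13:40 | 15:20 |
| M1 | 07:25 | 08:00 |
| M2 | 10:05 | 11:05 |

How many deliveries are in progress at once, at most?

Walk through starts and ends in time order (an end at T is processed before a start at T):
07:25 start M1 → 1
08:00 end M1 → 0
10:05 start M2 → 1
10:45 start M3 → 2
11:05 end M2 → 1
11:15 end M3 → 0
11:45 start M4 → 1
13:15 end M4 → 0
13:40 start M5 → 1
15:20 end M5 → 0
16:15 start M7 → 1
17:20 start M6 → 2
17:35 start M8 → 3
17:45 end M7 → 2
17:55 end M8 → 1
18:45 end M6 → 0
Peak is 3, at 17:35 (M6, M7, M8).

3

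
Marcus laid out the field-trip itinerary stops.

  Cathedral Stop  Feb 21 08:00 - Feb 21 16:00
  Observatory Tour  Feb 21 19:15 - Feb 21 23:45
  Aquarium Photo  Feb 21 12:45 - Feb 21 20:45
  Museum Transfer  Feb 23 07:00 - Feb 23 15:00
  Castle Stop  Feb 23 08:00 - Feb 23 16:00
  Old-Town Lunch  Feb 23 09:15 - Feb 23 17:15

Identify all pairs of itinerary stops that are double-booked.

Aquarium Photo & Cathedral Stop, Aquarium Photo & Observatory Tour, Castle Stop & Museum Transfer, Castle Stop & Old-Town Lunch, Museum Transfer & Old-Town Lunch

Sorted by start: Cathedral Stop, Aquarium Photo, Observatory Tour, Museum Transfer, Castle Stop, Old-Town Lunch.
Aquarium Photo starts before Cathedral Stop ends → Cathedral Stop and Aquarium Photo overlap.
Observatory Tour starts after Cathedral Stop ends, so nothing later overlaps Cathedral Stop either.
Observatory Tour starts before Aquarium Photo ends → Aquarium Photo and Observatory Tour overlap.
Museum Transfer starts after Aquarium Photo ends, so nothing later overlaps Aquarium Photo either.
Museum Transfer starts after Observatory Tour ends, so nothing later overlaps Observatory Tour either.
Castle Stop starts before Museum Transfer ends → Museum Transfer and Castle Stop overlap.
Old-Town Lunch starts before Museum Transfer ends → Museum Transfer and Old-Town Lunch overlap.
Old-Town Lunch starts before Castle Stop ends → Castle Stop and Old-Town Lunch overlap.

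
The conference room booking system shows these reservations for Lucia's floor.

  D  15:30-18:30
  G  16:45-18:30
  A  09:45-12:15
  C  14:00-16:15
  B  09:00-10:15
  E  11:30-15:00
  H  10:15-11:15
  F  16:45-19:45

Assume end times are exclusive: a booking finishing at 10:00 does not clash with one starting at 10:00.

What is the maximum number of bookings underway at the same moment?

Walk through starts and ends in time order (an end at T is processed before a start at T):
09:00 start B → 1
09:45 start A → 2
10:15 end B → 1
10:15 start H → 2
11:15 end H → 1
11:30 start E → 2
12:15 end A → 1
14:00 start C → 2
15:00 end E → 1
15:30 start D → 2
16:15 end C → 1
16:45 start F → 2
16:45 start G → 3
18:30 end D → 2
18:30 end G → 1
19:45 end F → 0
Peak is 3, at 16:45 (D, F, G).

3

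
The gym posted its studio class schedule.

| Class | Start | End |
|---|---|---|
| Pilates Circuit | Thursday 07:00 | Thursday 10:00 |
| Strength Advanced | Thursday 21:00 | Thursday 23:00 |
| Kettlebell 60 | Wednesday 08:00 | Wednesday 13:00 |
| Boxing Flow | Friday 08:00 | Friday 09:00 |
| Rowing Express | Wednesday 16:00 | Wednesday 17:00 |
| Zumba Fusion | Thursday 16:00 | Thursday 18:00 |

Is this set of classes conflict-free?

Yes

Two intervals overlap when each starts before the other ends.
Sorted by start: Kettlebell 60, Rowing Express, Pilates Circuit, Zumba Fusion, Strength Advanced, Boxing Flow.
Rowing Express starts after Kettlebell 60 ends, so Kettlebell 60 has no further overlaps.
Pilates Circuit starts after Rowing Express ends, so Rowing Express has no further overlaps.
Zumba Fusion starts after Pilates Circuit ends, so Pilates Circuit has no further overlaps.
Strength Advanced starts after Zumba Fusion ends, so Zumba Fusion has no further overlaps.
Boxing Flow starts after Strength Advanced ends.
Every pair is clear; the schedule has no overlaps.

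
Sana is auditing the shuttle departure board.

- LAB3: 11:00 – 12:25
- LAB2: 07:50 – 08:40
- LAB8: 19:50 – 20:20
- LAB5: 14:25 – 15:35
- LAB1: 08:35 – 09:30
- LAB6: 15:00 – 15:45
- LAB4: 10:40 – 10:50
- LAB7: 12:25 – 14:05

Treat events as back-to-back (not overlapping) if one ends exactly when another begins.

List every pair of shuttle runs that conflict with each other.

LAB1 & LAB2, LAB5 & LAB6

Sorted by start: LAB2, LAB1, LAB4, LAB3, LAB7, LAB5, LAB6, LAB8.
LAB1 starts before LAB2 ends → LAB2 and LAB1 overlap.
LAB4 starts after LAB2 ends — done with LAB2.
LAB4 starts after LAB1 ends — done with LAB1.
LAB3 starts after LAB4 ends — done with LAB4.
LAB7 starts exactly when LAB3 ends (back-to-back, no overlap) — done with LAB3.
LAB5 starts after LAB7 ends — done with LAB7.
LAB6 starts before LAB5 ends → LAB5 and LAB6 overlap.
LAB8 starts after LAB5 ends.
LAB8 starts after LAB6 ends.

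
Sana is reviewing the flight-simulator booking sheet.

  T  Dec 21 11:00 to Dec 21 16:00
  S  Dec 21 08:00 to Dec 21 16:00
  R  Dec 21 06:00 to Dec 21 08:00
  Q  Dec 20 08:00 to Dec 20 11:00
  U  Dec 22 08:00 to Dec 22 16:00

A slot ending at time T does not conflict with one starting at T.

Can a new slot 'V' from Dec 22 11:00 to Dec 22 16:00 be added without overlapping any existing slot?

No — it overlaps U

Q: ends Dec 20 11:00 at or before V starts Dec 22 11:00 → clear.
R: ends Dec 21 08:00 at or before V starts Dec 22 11:00 → clear.
S: ends Dec 21 16:00 at or before V starts Dec 22 11:00 → clear.
T: ends Dec 21 16:00 at or before V starts Dec 22 11:00 → clear.
U: starts Dec 22 08:00 before V ends Dec 22 16:00, and ends Dec 22 16:00 after V starts Dec 22 11:00 → overlap.
V overlaps U.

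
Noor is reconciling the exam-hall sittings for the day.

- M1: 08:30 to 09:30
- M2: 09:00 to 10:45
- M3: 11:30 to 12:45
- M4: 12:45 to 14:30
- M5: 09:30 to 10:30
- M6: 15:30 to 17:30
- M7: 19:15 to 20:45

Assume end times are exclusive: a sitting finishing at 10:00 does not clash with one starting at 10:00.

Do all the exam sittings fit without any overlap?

No

Check each pair: they overlap iff neither finishes before the other starts.
Sorted by start: M1, M2, M5, M3, M4, M6, M7.
M2 starts before M1 ends → M1 and M2 overlap.
That's a conflict, so the schedule is not conflict-free.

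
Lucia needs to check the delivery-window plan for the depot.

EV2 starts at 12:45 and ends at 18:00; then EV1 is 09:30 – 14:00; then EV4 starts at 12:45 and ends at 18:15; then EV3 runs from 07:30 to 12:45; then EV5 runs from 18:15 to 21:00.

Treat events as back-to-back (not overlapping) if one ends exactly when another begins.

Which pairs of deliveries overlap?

Sorted by start: EV3, EV1, EV2, EV4, EV5.
EV1 starts before EV3 ends → EV3 and EV1 overlap.
EV2 starts exactly when EV3 ends (back-to-back, no overlap), so EV3 has no further overlaps.
EV2 starts before EV1 ends → EV1 and EV2 overlap.
EV4 starts before EV1 ends → EV1 and EV4 overlap.
EV5 starts after EV1 ends.
EV4 starts before EV2 ends → EV2 and EV4 overlap.
EV5 starts after EV2 ends.
EV5 starts exactly when EV4 ends (back-to-back, no overlap).

EV1 & EV2, EV1 & EV3, EV1 & EV4, EV2 & EV4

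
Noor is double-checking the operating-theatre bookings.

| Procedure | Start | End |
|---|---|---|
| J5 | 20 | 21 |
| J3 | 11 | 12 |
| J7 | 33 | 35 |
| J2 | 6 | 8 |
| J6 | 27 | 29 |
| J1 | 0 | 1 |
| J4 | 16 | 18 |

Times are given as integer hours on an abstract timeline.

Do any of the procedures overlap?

Two intervals overlap when each starts before the other ends.
Sorted by start: J1, J2, J3, J4, J5, J6, J7.
J2 starts after J1 ends — done with J1.
J3 starts after J2 ends — done with J2.
J4 starts after J3 ends — done with J3.
J5 starts after J4 ends — done with J4.
J6 starts after J5 ends — done with J5.
J7 starts after J6 ends.
Every pair is clear; the schedule has no overlaps.

No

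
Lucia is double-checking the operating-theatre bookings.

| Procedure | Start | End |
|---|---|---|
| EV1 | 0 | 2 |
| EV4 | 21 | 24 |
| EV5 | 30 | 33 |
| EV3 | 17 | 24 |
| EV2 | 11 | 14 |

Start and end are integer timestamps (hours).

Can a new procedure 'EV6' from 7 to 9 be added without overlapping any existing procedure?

EV1: ends 2 at or before EV6 starts 7 → clear.
EV2: starts 11 at or after EV6 ends 9 → clear.
EV3: starts 17 at or after EV6 ends 9 → clear.
EV4: starts 21 at or after EV6 ends 9 → clear.
EV5: starts 30 at or after EV6 ends 9 → clear.

Yes — the slot is free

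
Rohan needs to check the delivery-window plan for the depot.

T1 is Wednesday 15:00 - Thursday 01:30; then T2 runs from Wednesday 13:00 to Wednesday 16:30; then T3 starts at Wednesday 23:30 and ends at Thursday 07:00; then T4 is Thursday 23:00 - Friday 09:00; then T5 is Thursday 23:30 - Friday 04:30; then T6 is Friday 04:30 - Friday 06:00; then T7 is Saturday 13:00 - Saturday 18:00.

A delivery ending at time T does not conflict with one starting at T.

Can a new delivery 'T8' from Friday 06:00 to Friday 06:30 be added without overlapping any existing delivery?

T2: ends Wednesday 16:30 at or before T8 starts Friday 06:00 → clear.
T1: ends Thursday 01:30 at or before T8 starts Friday 06:00 → clear.
T3: ends Thursday 07:00 at or before T8 starts Friday 06:00 → clear.
T4: starts Thursday 23:00 before T8 ends Friday 06:30, and ends Friday 09:00 after T8 starts Friday 06:00 → overlap.
T5: ends Friday 04:30 at or before T8 starts Friday 06:00 → clear.
T6: ends Friday 06:00 at or before T8 starts Friday 06:00 → clear.
T7: starts Saturday 13:00 at or after T8 ends Friday 06:30 → clear.
T8 overlaps T4.

No — it overlaps T4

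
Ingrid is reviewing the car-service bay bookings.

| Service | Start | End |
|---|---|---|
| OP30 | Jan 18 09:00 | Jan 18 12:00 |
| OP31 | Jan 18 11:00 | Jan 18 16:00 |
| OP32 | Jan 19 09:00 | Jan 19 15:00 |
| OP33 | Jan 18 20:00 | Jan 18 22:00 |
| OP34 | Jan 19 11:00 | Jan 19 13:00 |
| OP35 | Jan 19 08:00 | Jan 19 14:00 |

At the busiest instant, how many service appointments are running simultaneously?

3

Walk through starts and ends in time order (an end at T is processed before a start at T):
Jan 18 09:00 start OP30 → 1
Jan 18 11:00 start OP31 → 2
Jan 18 12:00 end OP30 → 1
Jan 18 16:00 end OP31 → 0
Jan 18 20:00 start OP33 → 1
Jan 18 22:00 end OP33 → 0
Jan 19 08:00 start OP35 → 1
Jan 19 09:00 start OP32 → 2
Jan 19 11:00 start OP34 → 3
Jan 19 13:00 end OP34 → 2
Jan 19 14:00 end OP35 → 1
Jan 19 15:00 end OP32 → 0
Peak is 3, at Jan 19 11:00 (OP32, OP34, OP35).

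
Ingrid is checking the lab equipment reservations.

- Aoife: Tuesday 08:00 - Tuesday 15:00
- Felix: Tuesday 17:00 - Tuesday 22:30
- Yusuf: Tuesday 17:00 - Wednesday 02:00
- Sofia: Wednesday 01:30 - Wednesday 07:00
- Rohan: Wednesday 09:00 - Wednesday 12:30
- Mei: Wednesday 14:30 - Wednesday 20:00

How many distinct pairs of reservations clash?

Two intervals overlap when each starts before the other ends.
Sorted by start: Aoife, Felix, Yusuf, Sofia, Rohan, Mei.
Felix starts after Aoife ends — done with Aoife.
Yusuf starts before Felix ends → Felix and Yusuf overlap.
Sofia starts after Felix ends — done with Felix.
Sofia starts before Yusuf ends → Yusuf and Sofia overlap.
Rohan starts after Yusuf ends — done with Yusuf.
Rohan starts after Sofia ends — done with Sofia.
Mei starts after Rohan ends.
Overlapping pairs: Felix & Yusuf, Sofia & Yusuf — 2 in total.

2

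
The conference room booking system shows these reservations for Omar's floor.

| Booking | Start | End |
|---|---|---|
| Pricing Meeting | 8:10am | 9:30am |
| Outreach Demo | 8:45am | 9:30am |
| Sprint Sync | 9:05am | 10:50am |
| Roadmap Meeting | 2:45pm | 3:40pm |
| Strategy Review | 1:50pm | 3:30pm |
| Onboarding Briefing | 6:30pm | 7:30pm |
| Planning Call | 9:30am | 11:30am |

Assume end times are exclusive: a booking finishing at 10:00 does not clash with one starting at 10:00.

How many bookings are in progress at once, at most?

Sweep the timeline, counting +1 at each start and −1 at each end (ends before starts at a tie):
8:10am start Pricing Meeting → 1
8:45am start Outreach Demo → 2
9:05am start Sprint Sync → 3
9:30am end Outreach Demo → 2
9:30am end Pricing Meeting → 1
9:30am start Planning Call → 2
10:50am end Sprint Sync → 1
11:30am end Planning Call → 0
1:50pm start Strategy Review → 1
2:45pm start Roadmap Meeting → 2
3:30pm end Strategy Review → 1
3:40pm end Roadmap Meeting → 0
6:30pm start Onboarding Briefing → 1
7:30pm end Onboarding Briefing → 0
Peak is 3, at 9:05am (Outreach Demo, Pricing Meeting, Sprint Sync).

3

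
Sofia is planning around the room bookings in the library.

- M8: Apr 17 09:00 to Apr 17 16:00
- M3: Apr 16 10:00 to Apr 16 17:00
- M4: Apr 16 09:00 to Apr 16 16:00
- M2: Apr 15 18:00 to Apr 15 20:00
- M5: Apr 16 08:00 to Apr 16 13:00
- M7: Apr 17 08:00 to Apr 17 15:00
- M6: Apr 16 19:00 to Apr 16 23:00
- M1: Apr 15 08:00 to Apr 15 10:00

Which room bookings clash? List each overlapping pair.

M3 & M4, M3 & M5, M4 & M5, M7 & M8

Check each pair: they overlap iff neither finishes before the other starts.
Sorted by start: M1, M2, M5, M4, M3, M6, M7, M8.
M2 starts after M1 ends — done with M1.
M5 starts after M2 ends — done with M2.
M4 starts before M5 ends → M5 and M4 overlap.
M3 starts before M5 ends → M5 and M3 overlap.
M6 starts after M5 ends — done with M5.
M3 starts before M4 ends → M4 and M3 overlap.
M6 starts after M4 ends — done with M4.
M6 starts after M3 ends — done with M3.
M7 starts after M6 ends — done with M6.
M8 starts before M7 ends → M7 and M8 overlap.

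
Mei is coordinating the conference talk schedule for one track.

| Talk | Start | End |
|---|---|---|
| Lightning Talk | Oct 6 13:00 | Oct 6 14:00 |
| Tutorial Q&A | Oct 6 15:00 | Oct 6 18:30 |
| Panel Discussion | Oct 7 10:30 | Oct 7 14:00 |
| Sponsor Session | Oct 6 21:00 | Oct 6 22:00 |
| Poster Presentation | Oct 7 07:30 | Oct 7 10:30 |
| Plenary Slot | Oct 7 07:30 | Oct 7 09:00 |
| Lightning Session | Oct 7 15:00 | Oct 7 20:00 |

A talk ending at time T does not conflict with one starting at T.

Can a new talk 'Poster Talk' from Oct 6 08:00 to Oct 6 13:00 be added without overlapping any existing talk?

Yes — the slot is free

Lightning Talk: starts Oct 6 13:00 at or after Poster Talk ends Oct 6 13:00 → clear.
Tutorial Q&A: starts Oct 6 15:00 at or after Poster Talk ends Oct 6 13:00 → clear.
Sponsor Session: starts Oct 6 21:00 at or after Poster Talk ends Oct 6 13:00 → clear.
Poster Presentation: starts Oct 7 07:30 at or after Poster Talk ends Oct 6 13:00 → clear.
Plenary Slot: starts Oct 7 07:30 at or after Poster Talk ends Oct 6 13:00 → clear.
Panel Discussion: starts Oct 7 10:30 at or after Poster Talk ends Oct 6 13:00 → clear.
Lightning Session: starts Oct 7 15:00 at or after Poster Talk ends Oct 6 13:00 → clear.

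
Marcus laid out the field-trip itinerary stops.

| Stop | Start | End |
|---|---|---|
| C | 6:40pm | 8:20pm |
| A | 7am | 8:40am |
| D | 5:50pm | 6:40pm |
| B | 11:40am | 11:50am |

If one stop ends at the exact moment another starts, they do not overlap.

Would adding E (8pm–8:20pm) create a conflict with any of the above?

Yes — it overlaps C

A: ends 8:40am at or before E starts 8pm → clear.
B: ends 11:50am at or before E starts 8pm → clear.
D: ends 6:40pm at or before E starts 8pm → clear.
C: starts 6:40pm before E ends 8:20pm, and ends 8:20pm after E starts 8pm → overlap.
E overlaps C.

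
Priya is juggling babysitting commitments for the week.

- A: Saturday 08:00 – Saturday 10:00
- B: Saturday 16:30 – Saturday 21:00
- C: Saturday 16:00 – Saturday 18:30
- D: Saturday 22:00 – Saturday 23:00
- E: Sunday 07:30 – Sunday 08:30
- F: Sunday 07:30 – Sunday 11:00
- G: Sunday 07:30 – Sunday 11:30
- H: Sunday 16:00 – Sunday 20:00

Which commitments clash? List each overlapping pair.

Check each pair: they overlap iff neither finishes before the other starts.
Sorted by start: A, C, B, D, E, F, G, H.
C starts after A ends, so A has no further overlaps.
B starts before C ends → C and B overlap.
D starts after C ends, so C has no further overlaps.
D starts after B ends, so B has no further overlaps.
E starts after D ends, so D has no further overlaps.
F starts before E ends → E and F overlap.
G starts before E ends → E and G overlap.
H starts after E ends.
G starts before F ends → F and G overlap.
H starts after F ends.
H starts after G ends.

B & C, E & F, E & G, F & G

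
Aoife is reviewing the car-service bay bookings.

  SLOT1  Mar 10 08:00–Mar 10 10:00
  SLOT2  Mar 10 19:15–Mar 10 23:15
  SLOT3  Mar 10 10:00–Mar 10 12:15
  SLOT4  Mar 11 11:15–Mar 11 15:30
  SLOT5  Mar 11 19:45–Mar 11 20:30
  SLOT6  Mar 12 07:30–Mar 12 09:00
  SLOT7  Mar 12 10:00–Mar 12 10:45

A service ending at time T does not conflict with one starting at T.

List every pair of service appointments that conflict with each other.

none

Two intervals overlap when each starts before the other ends.
Sorted by start: SLOT1, SLOT3, SLOT2, SLOT4, SLOT5, SLOT6, SLOT7.
SLOT3 starts exactly when SLOT1 ends (back-to-back, no overlap), so SLOT1 has no further overlaps.
SLOT2 starts after SLOT3 ends, so SLOT3 has no further overlaps.
SLOT4 starts after SLOT2 ends, so SLOT2 has no further overlaps.
SLOT5 starts after SLOT4 ends, so SLOT4 has no further overlaps.
SLOT6 starts after SLOT5 ends, so SLOT5 has no further overlaps.
SLOT7 starts after SLOT6 ends.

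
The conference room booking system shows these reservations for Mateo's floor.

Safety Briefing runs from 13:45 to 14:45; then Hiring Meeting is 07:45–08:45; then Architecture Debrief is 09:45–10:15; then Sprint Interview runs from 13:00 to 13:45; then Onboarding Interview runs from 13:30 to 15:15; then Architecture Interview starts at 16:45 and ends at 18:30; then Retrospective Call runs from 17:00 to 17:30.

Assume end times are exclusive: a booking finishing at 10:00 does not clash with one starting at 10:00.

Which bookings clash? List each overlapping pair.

Two intervals overlap when each starts before the other ends.
Sorted by start: Hiring Meeting, Architecture Debrief, Sprint Interview, Onboarding Interview, Safety Briefing, Architecture Interview, Retrospective Call.
Architecture Debrief starts after Hiring Meeting ends — done with Hiring Meeting.
Sprint Interview starts after Architecture Debrief ends — done with Architecture Debrief.
Onboarding Interview starts before Sprint Interview ends → Sprint Interview and Onboarding Interview overlap.
Safety Briefing starts exactly when Sprint Interview ends (back-to-back, no overlap) — done with Sprint Interview.
Safety Briefing starts before Onboarding Interview ends → Onboarding Interview and Safety Briefing overlap.
Architecture Interview starts after Onboarding Interview ends — done with Onboarding Interview.
Architecture Interview starts after Safety Briefing ends — done with Safety Briefing.
Retrospective Call starts before Architecture Interview ends → Architecture Interview and Retrospective Call overlap.

Architecture Interview & Retrospective Call, Onboarding Interview & Safety Briefing, Onboarding Interview & Sprint Interview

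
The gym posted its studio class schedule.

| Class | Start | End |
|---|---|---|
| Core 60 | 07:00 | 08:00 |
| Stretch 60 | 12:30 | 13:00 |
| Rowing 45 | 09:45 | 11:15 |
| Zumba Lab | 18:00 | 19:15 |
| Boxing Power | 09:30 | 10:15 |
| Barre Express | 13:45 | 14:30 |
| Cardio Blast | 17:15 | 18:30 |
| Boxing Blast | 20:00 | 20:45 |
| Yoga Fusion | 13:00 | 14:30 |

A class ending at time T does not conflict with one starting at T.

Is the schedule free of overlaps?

Check each pair: they overlap iff neither finishes before the other starts.
Sorted by start: Core 60, Boxing Power, Rowing 45, Stretch 60, Yoga Fusion, Barre Express, Cardio Blast, Zumba Lab, Boxing Blast.
Boxing Power starts after Core 60 ends, so nothing later overlaps Core 60 either.
Rowing 45 starts before Boxing Power ends → Boxing Power and Rowing 45 overlap.
That's a conflict, so the schedule is not conflict-free.

No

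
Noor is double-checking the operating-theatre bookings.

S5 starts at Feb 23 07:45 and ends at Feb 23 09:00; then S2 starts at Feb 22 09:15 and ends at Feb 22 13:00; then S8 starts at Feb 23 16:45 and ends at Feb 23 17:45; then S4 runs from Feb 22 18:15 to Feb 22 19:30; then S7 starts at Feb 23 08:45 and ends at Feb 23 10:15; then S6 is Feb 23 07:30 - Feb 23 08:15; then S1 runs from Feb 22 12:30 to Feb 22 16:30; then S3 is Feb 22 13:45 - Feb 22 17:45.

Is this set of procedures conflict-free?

Sorted by start: S2, S1, S3, S4, S6, S5, S7, S8.
S1 starts before S2 ends → S2 and S1 overlap.
That's a conflict, so the schedule is not conflict-free.

No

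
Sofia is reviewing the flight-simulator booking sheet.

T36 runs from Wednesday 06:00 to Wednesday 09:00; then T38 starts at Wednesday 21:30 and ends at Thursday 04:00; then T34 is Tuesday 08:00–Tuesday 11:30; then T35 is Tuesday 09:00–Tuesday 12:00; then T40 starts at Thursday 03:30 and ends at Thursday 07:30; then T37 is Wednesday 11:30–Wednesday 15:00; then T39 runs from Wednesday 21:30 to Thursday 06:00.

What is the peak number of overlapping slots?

Sort all start/end points and keep a running count:
Tuesday 08:00 start T34 → 1
Tuesday 09:00 start T35 → 2
Tuesday 11:30 end T34 → 1
Tuesday 12:00 end T35 → 0
Wednesday 06:00 start T36 → 1
Wednesday 09:00 end T36 → 0
Wednesday 11:30 start T37 → 1
Wednesday 15:00 end T37 → 0
Wednesday 21:30 start T38 → 1
Wednesday 21:30 start T39 → 2
Thursday 03:30 start T40 → 3
Thursday 04:00 end T38 → 2
Thursday 06:00 end T39 → 1
Thursday 07:30 end T40 → 0
Peak is 3, at Thursday 03:30 (T38, T39, T40).

3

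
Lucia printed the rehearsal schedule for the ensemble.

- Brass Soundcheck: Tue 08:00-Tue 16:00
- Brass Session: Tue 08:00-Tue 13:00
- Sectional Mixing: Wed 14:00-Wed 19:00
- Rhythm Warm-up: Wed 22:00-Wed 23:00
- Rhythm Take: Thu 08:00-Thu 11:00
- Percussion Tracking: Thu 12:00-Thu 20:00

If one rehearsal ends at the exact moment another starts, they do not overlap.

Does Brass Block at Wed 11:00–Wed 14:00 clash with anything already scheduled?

Brass Soundcheck: ends Tue 16:00 at or before Brass Block starts Wed 11:00 → clear.
Brass Session: ends Tue 13:00 at or before Brass Block starts Wed 11:00 → clear.
Sectional Mixing: starts Wed 14:00 at or after Brass Block ends Wed 14:00 → clear.
Rhythm Warm-up: starts Wed 22:00 at or after Brass Block ends Wed 14:00 → clear.
Rhythm Take: starts Thu 08:00 at or after Brass Block ends Wed 14:00 → clear.
Percussion Tracking: starts Thu 12:00 at or after Brass Block ends Wed 14:00 → clear.

No — it doesn't clash with anything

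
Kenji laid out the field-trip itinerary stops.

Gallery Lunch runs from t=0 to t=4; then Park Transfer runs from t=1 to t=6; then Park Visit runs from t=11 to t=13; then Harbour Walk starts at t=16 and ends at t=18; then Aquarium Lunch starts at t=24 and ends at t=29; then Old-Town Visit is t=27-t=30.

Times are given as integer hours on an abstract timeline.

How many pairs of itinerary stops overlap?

2

Check each pair: they overlap iff neither finishes before the other starts.
Sorted by start: Gallery Lunch, Park Transfer, Park Visit, Harbour Walk, Aquarium Lunch, Old-Town Visit.
Park Transfer starts before Gallery Lunch ends → Gallery Lunch and Park Transfer overlap.
Park Visit starts after Gallery Lunch ends, so nothing later overlaps Gallery Lunch either.
Park Visit starts after Park Transfer ends, so nothing later overlaps Park Transfer either.
Harbour Walk starts after Park Visit ends, so nothing later overlaps Park Visit either.
Aquarium Lunch starts after Harbour Walk ends, so nothing later overlaps Harbour Walk either.
Old-Town Visit starts before Aquarium Lunch ends → Aquarium Lunch and Old-Town Visit overlap.
Overlapping pairs: Aquarium Lunch & Old-Town Visit, Gallery Lunch & Park Transfer — 2 in total.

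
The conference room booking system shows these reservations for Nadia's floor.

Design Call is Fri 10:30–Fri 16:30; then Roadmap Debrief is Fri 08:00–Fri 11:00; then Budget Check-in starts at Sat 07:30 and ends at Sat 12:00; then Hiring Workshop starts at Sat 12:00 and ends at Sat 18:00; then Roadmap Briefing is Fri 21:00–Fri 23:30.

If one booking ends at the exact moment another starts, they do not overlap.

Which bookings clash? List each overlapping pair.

Design Call & Roadmap Debrief

Two intervals overlap when each starts before the other ends.
Sorted by start: Roadmap Debrief, Design Call, Roadmap Briefing, Budget Check-in, Hiring Workshop.
Design Call starts before Roadmap Debrief ends → Roadmap Debrief and Design Call overlap.
Roadmap Briefing starts after Roadmap Debrief ends; Roadmap Debrief is clear from here.
Roadmap Briefing starts after Design Call ends; Design Call is clear from here.
Budget Check-in starts after Roadmap Briefing ends; Roadmap Briefing is clear from here.
Hiring Workshop starts exactly when Budget Check-in ends (back-to-back, no overlap).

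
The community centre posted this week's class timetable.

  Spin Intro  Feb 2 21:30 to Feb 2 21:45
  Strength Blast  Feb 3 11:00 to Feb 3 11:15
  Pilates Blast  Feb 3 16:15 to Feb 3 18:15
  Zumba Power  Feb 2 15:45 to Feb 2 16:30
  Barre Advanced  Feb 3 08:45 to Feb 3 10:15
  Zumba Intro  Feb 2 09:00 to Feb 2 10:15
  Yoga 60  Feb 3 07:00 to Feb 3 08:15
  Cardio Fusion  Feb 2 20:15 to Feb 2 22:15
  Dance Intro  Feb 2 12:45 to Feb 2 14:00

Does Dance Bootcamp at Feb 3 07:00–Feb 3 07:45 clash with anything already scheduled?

Yes — it overlaps Yoga 60

Zumba Intro: ends Feb 2 10:15 at or before Dance Bootcamp starts Feb 3 07:00 → clear.
Dance Intro: ends Feb 2 14:00 at or before Dance Bootcamp starts Feb 3 07:00 → clear.
Zumba Power: ends Feb 2 16:30 at or before Dance Bootcamp starts Feb 3 07:00 → clear.
Cardio Fusion: ends Feb 2 22:15 at or before Dance Bootcamp starts Feb 3 07:00 → clear.
Spin Intro: ends Feb 2 21:45 at or before Dance Bootcamp starts Feb 3 07:00 → clear.
Yoga 60: starts Feb 3 07:00 before Dance Bootcamp ends Feb 3 07:45, and ends Feb 3 08:15 after Dance Bootcamp starts Feb 3 07:00 → overlap.
Barre Advanced: starts Feb 3 08:45 at or after Dance Bootcamp ends Feb 3 07:45 → clear.
Strength Blast: starts Feb 3 11:00 at or after Dance Bootcamp ends Feb 3 07:45 → clear.
Pilates Blast: starts Feb 3 16:15 at or after Dance Bootcamp ends Feb 3 07:45 → clear.
Dance Bootcamp overlaps Yoga 60.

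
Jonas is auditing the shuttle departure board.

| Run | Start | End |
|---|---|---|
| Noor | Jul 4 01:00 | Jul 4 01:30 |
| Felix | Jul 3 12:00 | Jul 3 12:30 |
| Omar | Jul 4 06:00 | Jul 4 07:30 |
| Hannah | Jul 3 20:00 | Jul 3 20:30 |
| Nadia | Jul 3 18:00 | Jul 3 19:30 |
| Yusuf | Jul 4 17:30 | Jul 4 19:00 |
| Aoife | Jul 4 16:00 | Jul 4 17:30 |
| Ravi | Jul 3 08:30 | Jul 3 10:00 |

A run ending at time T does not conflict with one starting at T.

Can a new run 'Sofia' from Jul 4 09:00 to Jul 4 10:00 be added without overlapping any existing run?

Ravi: ends Jul 3 10:00 at or before Sofia starts Jul 4 09:00 → clear.
Felix: ends Jul 3 12:30 at or before Sofia starts Jul 4 09:00 → clear.
Nadia: ends Jul 3 19:30 at or before Sofia starts Jul 4 09:00 → clear.
Hannah: ends Jul 3 20:30 at or before Sofia starts Jul 4 09:00 → clear.
Noor: ends Jul 4 01:30 at or before Sofia starts Jul 4 09:00 → clear.
Omar: ends Jul 4 07:30 at or before Sofia starts Jul 4 09:00 → clear.
Aoife: starts Jul 4 16:00 at or after Sofia ends Jul 4 10:00 → clear.
Yusuf: starts Jul 4 17:30 at or after Sofia ends Jul 4 10:00 → clear.

Yes — the slot is free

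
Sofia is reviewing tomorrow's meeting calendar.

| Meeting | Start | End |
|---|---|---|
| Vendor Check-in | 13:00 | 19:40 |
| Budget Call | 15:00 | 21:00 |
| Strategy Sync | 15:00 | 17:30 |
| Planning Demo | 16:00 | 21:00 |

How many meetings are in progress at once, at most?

Walk through starts and ends in time order (an end at T is processed before a start at T):
13:00 start Vendor Check-in → 1
15:00 start Budget Call → 2
15:00 start Strategy Sync → 3
16:00 start Planning Demo → 4
17:30 end Strategy Sync → 3
19:40 end Vendor Check-in → 2
21:00 end Budget Call → 1
21:00 end Planning Demo → 0
Peak is 4, at 16:00 (Budget Call, Planning Demo, Strategy Sync, Vendor Check-in).

4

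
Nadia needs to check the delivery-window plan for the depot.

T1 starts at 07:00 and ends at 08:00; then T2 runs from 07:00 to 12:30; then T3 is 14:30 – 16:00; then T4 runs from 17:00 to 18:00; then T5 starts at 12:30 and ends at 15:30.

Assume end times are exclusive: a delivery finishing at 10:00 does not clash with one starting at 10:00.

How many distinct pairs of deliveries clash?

Sorted by start: T1, T2, T5, T3, T4.
T2 starts before T1 ends → T1 and T2 overlap.
T5 starts after T1 ends, so nothing later overlaps T1 either.
T5 starts exactly when T2 ends (back-to-back, no overlap), so nothing later overlaps T2 either.
T3 starts before T5 ends → T5 and T3 overlap.
T4 starts after T5 ends.
T4 starts after T3 ends.
Overlapping pairs: T1 & T2, T3 & T5 — 2 in total.

2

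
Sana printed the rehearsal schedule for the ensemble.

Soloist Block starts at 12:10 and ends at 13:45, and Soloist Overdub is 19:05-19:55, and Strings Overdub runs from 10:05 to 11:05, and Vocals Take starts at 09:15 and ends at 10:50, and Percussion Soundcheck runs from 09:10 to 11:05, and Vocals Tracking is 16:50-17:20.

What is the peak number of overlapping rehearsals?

Sweep the timeline, counting +1 at each start and −1 at each end (ends before starts at a tie):
09:10 start Percussion Soundcheck → 1
09:15 start Vocals Take → 2
10:05 start Strings Overdub → 3
10:50 end Vocals Take → 2
11:05 end Percussion Soundcheck → 1
11:05 end Strings Overdub → 0
12:10 start Soloist Block → 1
13:45 end Soloist Block → 0
16:50 start Vocals Tracking → 1
17:20 end Vocals Tracking → 0
19:05 start Soloist Overdub → 1
19:55 end Soloist Overdub → 0
Peak is 3, at 10:05 (Percussion Soundcheck, Strings Overdub, Vocals Take).

3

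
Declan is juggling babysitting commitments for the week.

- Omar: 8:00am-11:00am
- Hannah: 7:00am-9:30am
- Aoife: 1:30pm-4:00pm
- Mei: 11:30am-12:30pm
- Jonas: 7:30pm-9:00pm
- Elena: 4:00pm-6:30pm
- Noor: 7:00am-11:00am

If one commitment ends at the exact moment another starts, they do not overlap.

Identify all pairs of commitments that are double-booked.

Sorted by start: Noor, Hannah, Omar, Mei, Aoife, Elena, Jonas.
Hannah starts before Noor ends → Noor and Hannah overlap.
Omar starts before Noor ends → Noor and Omar overlap.
Mei starts after Noor ends — done with Noor.
Omar starts before Hannah ends → Hannah and Omar overlap.
Mei starts after Hannah ends — done with Hannah.
Mei starts after Omar ends — done with Omar.
Aoife starts after Mei ends — done with Mei.
Elena starts exactly when Aoife ends (back-to-back, no overlap) — done with Aoife.
Jonas starts after Elena ends.

Hannah & Noor, Hannah & Omar, Noor & Omar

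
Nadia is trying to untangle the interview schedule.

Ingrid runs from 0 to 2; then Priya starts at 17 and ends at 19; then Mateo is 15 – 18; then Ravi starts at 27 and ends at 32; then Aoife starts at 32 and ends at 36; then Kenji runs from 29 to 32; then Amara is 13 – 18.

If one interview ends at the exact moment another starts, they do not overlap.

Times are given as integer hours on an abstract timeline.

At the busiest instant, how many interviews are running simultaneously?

Sweep the timeline, counting +1 at each start and −1 at each end (ends before starts at a tie):
0 start Ingrid → 1
2 end Ingrid → 0
13 start Amara → 1
15 start Mateo → 2
17 start Priya → 3
18 end Amara → 2
18 end Mateo → 1
19 end Priya → 0
27 start Ravi → 1
29 start Kenji → 2
32 end Kenji → 1
32 end Ravi → 0
32 start Aoife → 1
36 end Aoife → 0
Peak is 3, at 17 (Amara, Mateo, Priya).

3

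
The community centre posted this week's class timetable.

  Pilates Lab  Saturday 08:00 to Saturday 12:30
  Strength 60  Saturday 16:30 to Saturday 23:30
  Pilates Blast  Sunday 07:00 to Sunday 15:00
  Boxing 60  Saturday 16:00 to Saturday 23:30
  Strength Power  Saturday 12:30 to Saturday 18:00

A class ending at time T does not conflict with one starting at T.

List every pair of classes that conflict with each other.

Sorted by start: Pilates Lab, Strength Power, Boxing 60, Strength 60, Pilates Blast.
Strength Power starts exactly when Pilates Lab ends (back-to-back, no overlap), so Pilates Lab has no further overlaps.
Boxing 60 starts before Strength Power ends → Strength Power and Boxing 60 overlap.
Strength 60 starts before Strength Power ends → Strength Power and Strength 60 overlap.
Pilates Blast starts after Strength Power ends.
Strength 60 starts before Boxing 60 ends → Boxing 60 and Strength 60 overlap.
Pilates Blast starts after Boxing 60 ends.
Pilates Blast starts after Strength 60 ends.

Boxing 60 & Strength 60, Boxing 60 & Strength Power, Strength 60 & Strength Power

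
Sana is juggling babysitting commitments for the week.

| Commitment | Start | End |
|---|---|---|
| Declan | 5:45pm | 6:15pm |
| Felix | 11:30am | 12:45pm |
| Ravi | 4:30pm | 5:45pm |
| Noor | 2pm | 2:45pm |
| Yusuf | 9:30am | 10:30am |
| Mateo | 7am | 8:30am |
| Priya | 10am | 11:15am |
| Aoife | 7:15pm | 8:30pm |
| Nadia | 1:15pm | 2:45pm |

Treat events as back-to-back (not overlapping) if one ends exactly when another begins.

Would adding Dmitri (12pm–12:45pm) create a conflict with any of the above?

Mateo: ends 8:30am at or before Dmitri starts 12pm → clear.
Yusuf: ends 10:30am at or before Dmitri starts 12pm → clear.
Priya: ends 11:15am at or before Dmitri starts 12pm → clear.
Felix: starts 11:30am before Dmitri ends 12:45pm, and ends 12:45pm after Dmitri starts 12pm → overlap.
Nadia: starts 1:15pm at or after Dmitri ends 12:45pm → clear.
Noor: starts 2pm at or after Dmitri ends 12:45pm → clear.
Ravi: starts 4:30pm at or after Dmitri ends 12:45pm → clear.
Declan: starts 5:45pm at or after Dmitri ends 12:45pm → clear.
Aoife: starts 7:15pm at or after Dmitri ends 12:45pm → clear.
Dmitri overlaps Felix.

Yes — it overlaps Felix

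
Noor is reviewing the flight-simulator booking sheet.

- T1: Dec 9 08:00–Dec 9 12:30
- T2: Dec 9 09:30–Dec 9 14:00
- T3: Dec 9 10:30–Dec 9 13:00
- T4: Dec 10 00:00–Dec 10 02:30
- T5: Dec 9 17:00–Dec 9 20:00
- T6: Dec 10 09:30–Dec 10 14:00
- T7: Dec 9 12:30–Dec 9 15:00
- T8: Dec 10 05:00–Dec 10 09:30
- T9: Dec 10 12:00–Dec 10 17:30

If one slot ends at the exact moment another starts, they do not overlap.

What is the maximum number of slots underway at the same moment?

Sweep the timeline, counting +1 at each start and −1 at each end (ends before starts at a tie):
Dec 9 08:00 start T1 → 1
Dec 9 09:30 start T2 → 2
Dec 9 10:30 start T3 → 3
Dec 9 12:30 end T1 → 2
Dec 9 12:30 start T7 → 3
Dec 9 13:00 end T3 → 2
Dec 9 14:00 end T2 → 1
Dec 9 15:00 end T7 → 0
Dec 9 17:00 start T5 → 1
Dec 9 20:00 end T5 → 0
Dec 10 00:00 start T4 → 1
Dec 10 02:30 end T4 → 0
Dec 10 05:00 start T8 → 1
Dec 10 09:30 end T8 → 0
Dec 10 09:30 start T6 → 1
Dec 10 12:00 start T9 → 2
Dec 10 14:00 end T6 → 1
Dec 10 17:30 end T9 → 0
Peak is 3, at Dec 9 10:30 (T1, T2, T3).

3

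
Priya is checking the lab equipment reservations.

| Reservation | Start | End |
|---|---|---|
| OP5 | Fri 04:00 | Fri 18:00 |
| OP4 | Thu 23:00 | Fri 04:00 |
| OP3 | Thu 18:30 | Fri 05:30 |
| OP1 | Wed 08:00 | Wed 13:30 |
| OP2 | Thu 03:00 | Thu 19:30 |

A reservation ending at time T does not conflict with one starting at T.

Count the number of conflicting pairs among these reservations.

Sorted by start: OP1, OP2, OP3, OP4, OP5.
OP2 starts after OP1 ends; OP1 is clear from here.
OP3 starts before OP2 ends → OP2 and OP3 overlap.
OP4 starts after OP2 ends; OP2 is clear from here.
OP4 starts before OP3 ends → OP3 and OP4 overlap.
OP5 starts before OP3 ends → OP3 and OP5 overlap.
OP5 starts exactly when OP4 ends (back-to-back, no overlap).
Overlapping pairs: OP2 & OP3, OP3 & OP4, OP3 & OP5 — 3 in total.

3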